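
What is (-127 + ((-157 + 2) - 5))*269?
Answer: -77203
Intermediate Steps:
(-127 + ((-157 + 2) - 5))*269 = (-127 + (-155 - 5))*269 = (-127 - 160)*269 = -287*269 = -77203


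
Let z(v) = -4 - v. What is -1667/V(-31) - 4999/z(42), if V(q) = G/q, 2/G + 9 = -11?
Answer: -23766421/46 ≈ -5.1666e+5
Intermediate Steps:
G = -1/10 (G = 2/(-9 - 11) = 2/(-20) = 2*(-1/20) = -1/10 ≈ -0.10000)
V(q) = -1/(10*q)
-1667/V(-31) - 4999/z(42) = -1667/((-1/10/(-31))) - 4999/(-4 - 1*42) = -1667/((-1/10*(-1/31))) - 4999/(-4 - 42) = -1667/1/310 - 4999/(-46) = -1667*310 - 4999*(-1/46) = -516770 + 4999/46 = -23766421/46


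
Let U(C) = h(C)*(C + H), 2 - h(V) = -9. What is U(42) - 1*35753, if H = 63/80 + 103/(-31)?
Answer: -87590837/2480 ≈ -35319.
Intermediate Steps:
h(V) = 11 (h(V) = 2 - 1*(-9) = 2 + 9 = 11)
H = -6287/2480 (H = 63*(1/80) + 103*(-1/31) = 63/80 - 103/31 = -6287/2480 ≈ -2.5351)
U(C) = -69157/2480 + 11*C (U(C) = 11*(C - 6287/2480) = 11*(-6287/2480 + C) = -69157/2480 + 11*C)
U(42) - 1*35753 = (-69157/2480 + 11*42) - 1*35753 = (-69157/2480 + 462) - 35753 = 1076603/2480 - 35753 = -87590837/2480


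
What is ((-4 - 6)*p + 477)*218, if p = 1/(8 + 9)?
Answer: 1765582/17 ≈ 1.0386e+5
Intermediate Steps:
p = 1/17 ≈ 0.058824
((-4 - 6)*p + 477)*218 = ((-4 - 6)*(1/17) + 477)*218 = (-10*1/17 + 477)*218 = (-10/17 + 477)*218 = (8099/17)*218 = 1765582/17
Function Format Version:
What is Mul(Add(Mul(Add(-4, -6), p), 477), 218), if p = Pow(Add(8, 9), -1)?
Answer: Rational(1765582, 17) ≈ 1.0386e+5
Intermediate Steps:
p = Rational(1, 17) (p = Pow(17, -1) = Rational(1, 17) ≈ 0.058824)
Mul(Add(Mul(Add(-4, -6), p), 477), 218) = Mul(Add(Mul(Add(-4, -6), Rational(1, 17)), 477), 218) = Mul(Add(Mul(-10, Rational(1, 17)), 477), 218) = Mul(Add(Rational(-10, 17), 477), 218) = Mul(Rational(8099, 17), 218) = Rational(1765582, 17)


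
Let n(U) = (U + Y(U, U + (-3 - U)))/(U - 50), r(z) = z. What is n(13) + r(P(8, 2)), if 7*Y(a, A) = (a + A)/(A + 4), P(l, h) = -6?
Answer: -1655/259 ≈ -6.3900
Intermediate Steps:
Y(a, A) = (A + a)/(7*(4 + A)) (Y(a, A) = ((a + A)/(A + 4))/7 = ((A + a)/(4 + A))/7 = (A + a)/(7*(4 + A)))
n(U) = (-3/7 + 8*U/7)/(-50 + U) (n(U) = (U + ((U + (-3 - U)) + U)/(7*(4 + (U + (-3 - U)))))/(U - 50) = (U + (-3 + U)/(7*(4 - 3)))/(-50 + U) = (U + (⅐)*(-3 + U)/1)/(-50 + U) = (U + (⅐)*1*(-3 + U))/(-50 + U) = (U + (-3/7 + U/7))/(-50 + U) = (-3/7 + 8*U/7)/(-50 + U))
n(13) + r(P(8, 2)) = (-3 + 8*13)/(7*(-50 + 13)) - 6 = (⅐)*(-3 + 104)/(-37) - 6 = (⅐)*(-1/37)*101 - 6 = -101/259 - 6 = -1655/259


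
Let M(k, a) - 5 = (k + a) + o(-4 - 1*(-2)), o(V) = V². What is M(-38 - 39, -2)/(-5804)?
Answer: 35/2902 ≈ 0.012061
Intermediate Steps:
M(k, a) = 9 + a + k (M(k, a) = 5 + ((k + a) + (-4 - 1*(-2))²) = 5 + ((a + k) + (-4 + 2)²) = 5 + ((a + k) + (-2)²) = 5 + ((a + k) + 4) = 5 + (4 + a + k) = 9 + a + k)
M(-38 - 39, -2)/(-5804) = (9 - 2 + (-38 - 39))/(-5804) = (9 - 2 - 77)*(-1/5804) = -70*(-1/5804) = 35/2902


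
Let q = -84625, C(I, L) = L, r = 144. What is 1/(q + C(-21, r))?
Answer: -1/84481 ≈ -1.1837e-5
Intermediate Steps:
1/(q + C(-21, r)) = 1/(-84625 + 144) = 1/(-84481) = -1/84481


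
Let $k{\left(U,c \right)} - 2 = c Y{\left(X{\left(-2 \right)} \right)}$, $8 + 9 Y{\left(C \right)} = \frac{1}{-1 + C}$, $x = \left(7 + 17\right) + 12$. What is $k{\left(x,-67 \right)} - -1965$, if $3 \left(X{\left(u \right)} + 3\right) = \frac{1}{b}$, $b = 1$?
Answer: $\frac{200830}{99} \approx 2028.6$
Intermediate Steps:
$x = 36$ ($x = 24 + 12 = 36$)
$X{\left(u \right)} = - \frac{8}{3}$ ($X{\left(u \right)} = -3 + \frac{1}{3 \cdot 1} = -3 + \frac{1}{3} \cdot 1 = -3 + \frac{1}{3} = - \frac{8}{3}$)
$Y{\left(C \right)} = - \frac{8}{9} + \frac{1}{9 \left(-1 + C\right)}$
$k{\left(U,c \right)} = 2 - \frac{91 c}{99}$ ($k{\left(U,c \right)} = 2 + c \frac{9 - - \frac{64}{3}}{9 \left(-1 - \frac{8}{3}\right)} = 2 + c \frac{9 + \frac{64}{3}}{9 \left(- \frac{11}{3}\right)} = 2 + c \frac{1}{9} \left(- \frac{3}{11}\right) \frac{91}{3} = 2 + c \left(- \frac{91}{99}\right) = 2 - \frac{91 c}{99}$)
$k{\left(x,-67 \right)} - -1965 = \left(2 - - \frac{6097}{99}\right) - -1965 = \left(2 + \frac{6097}{99}\right) + 1965 = \frac{6295}{99} + 1965 = \frac{200830}{99}$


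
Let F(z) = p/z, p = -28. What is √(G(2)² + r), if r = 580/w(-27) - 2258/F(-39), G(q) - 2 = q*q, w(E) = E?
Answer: I*√49700658/126 ≈ 55.951*I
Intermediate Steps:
G(q) = 2 + q² (G(q) = 2 + q*q = 2 + q²)
F(z) = -28/z
r = -1196957/378 (r = 580/(-27) - 2258/((-28/(-39))) = 580*(-1/27) - 2258/((-28*(-1/39))) = -580/27 - 2258/28/39 = -580/27 - 2258*39/28 = -580/27 - 44031/14 = -1196957/378 ≈ -3166.6)
√(G(2)² + r) = √((2 + 2²)² - 1196957/378) = √((2 + 4)² - 1196957/378) = √(6² - 1196957/378) = √(36 - 1196957/378) = √(-1183349/378) = I*√49700658/126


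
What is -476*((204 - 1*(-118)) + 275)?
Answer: -284172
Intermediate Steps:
-476*((204 - 1*(-118)) + 275) = -476*((204 + 118) + 275) = -476*(322 + 275) = -476*597 = -284172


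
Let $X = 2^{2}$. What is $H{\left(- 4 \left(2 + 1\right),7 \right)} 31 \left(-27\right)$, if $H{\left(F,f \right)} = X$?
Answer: $-3348$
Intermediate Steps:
$X = 4$
$H{\left(F,f \right)} = 4$
$H{\left(- 4 \left(2 + 1\right),7 \right)} 31 \left(-27\right) = 4 \cdot 31 \left(-27\right) = 124 \left(-27\right) = -3348$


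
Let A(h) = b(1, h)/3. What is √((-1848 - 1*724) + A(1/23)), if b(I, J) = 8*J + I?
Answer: I*√12243153/69 ≈ 50.71*I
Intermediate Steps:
b(I, J) = I + 8*J
A(h) = ⅓ + 8*h/3 (A(h) = (1 + 8*h)/3 = (1 + 8*h)*(⅓) = ⅓ + 8*h/3)
√((-1848 - 1*724) + A(1/23)) = √((-1848 - 1*724) + (⅓ + (8/3)/23)) = √((-1848 - 724) + (⅓ + (8/3)*(1/23))) = √(-2572 + (⅓ + 8/69)) = √(-2572 + 31/69) = √(-177437/69) = I*√12243153/69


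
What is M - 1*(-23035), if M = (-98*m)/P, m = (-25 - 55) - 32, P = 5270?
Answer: 60702713/2635 ≈ 23037.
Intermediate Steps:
m = -112 (m = -80 - 32 = -112)
M = 5488/2635 (M = -98*(-112)/5270 = 10976*(1/5270) = 5488/2635 ≈ 2.0827)
M - 1*(-23035) = 5488/2635 - 1*(-23035) = 5488/2635 + 23035 = 60702713/2635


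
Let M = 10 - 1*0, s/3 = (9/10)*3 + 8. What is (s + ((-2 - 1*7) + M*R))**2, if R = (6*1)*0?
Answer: 53361/100 ≈ 533.61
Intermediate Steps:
R = 0 (R = 6*0 = 0)
s = 321/10 (s = 3*((9/10)*3 + 8) = 3*(27/10 + 8) = 3*(107/10) = 321/10 ≈ 32.100)
M = 10 (M = 10 + 0 = 10)
(s + ((-2 - 1*7) + M*R))**2 = (321/10 + ((-2 - 1*7) + 10*0))**2 = (321/10 + ((-2 - 7) + 0))**2 = (321/10 + (-9 + 0))**2 = (321/10 - 9)**2 = (231/10)**2 = 53361/100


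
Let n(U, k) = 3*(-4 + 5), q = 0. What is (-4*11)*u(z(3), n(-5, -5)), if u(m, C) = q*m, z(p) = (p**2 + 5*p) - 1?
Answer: 0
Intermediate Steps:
n(U, k) = 3 (n(U, k) = 3*1 = 3)
z(p) = -1 + p**2 + 5*p
u(m, C) = 0 (u(m, C) = 0*m = 0)
(-4*11)*u(z(3), n(-5, -5)) = -4*11*0 = -44*0 = 0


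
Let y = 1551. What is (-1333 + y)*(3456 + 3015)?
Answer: 1410678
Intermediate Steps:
(-1333 + y)*(3456 + 3015) = (-1333 + 1551)*(3456 + 3015) = 218*6471 = 1410678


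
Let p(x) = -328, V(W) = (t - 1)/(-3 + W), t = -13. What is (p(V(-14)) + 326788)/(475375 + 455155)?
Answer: 32646/93053 ≈ 0.35083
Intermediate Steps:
V(W) = -14/(-3 + W) (V(W) = (-13 - 1)/(-3 + W) = -14/(-3 + W))
(p(V(-14)) + 326788)/(475375 + 455155) = (-328 + 326788)/(475375 + 455155) = 326460/930530 = 326460*(1/930530) = 32646/93053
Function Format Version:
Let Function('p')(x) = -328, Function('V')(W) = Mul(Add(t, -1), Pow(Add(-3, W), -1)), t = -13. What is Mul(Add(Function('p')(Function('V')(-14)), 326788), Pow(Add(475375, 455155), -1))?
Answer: Rational(32646, 93053) ≈ 0.35083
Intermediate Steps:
Function('V')(W) = Mul(-14, Pow(Add(-3, W), -1)) (Function('V')(W) = Mul(Add(-13, -1), Pow(Add(-3, W), -1)) = Mul(-14, Pow(Add(-3, W), -1)))
Mul(Add(Function('p')(Function('V')(-14)), 326788), Pow(Add(475375, 455155), -1)) = Mul(Add(-328, 326788), Pow(Add(475375, 455155), -1)) = Mul(326460, Pow(930530, -1)) = Mul(326460, Rational(1, 930530)) = Rational(32646, 93053)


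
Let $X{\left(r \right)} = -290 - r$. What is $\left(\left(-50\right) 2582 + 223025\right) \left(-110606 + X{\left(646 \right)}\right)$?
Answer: $-10476582350$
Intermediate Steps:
$\left(\left(-50\right) 2582 + 223025\right) \left(-110606 + X{\left(646 \right)}\right) = \left(\left(-50\right) 2582 + 223025\right) \left(-110606 - 936\right) = \left(-129100 + 223025\right) \left(-110606 - 936\right) = 93925 \left(-110606 - 936\right) = 93925 \left(-111542\right) = -10476582350$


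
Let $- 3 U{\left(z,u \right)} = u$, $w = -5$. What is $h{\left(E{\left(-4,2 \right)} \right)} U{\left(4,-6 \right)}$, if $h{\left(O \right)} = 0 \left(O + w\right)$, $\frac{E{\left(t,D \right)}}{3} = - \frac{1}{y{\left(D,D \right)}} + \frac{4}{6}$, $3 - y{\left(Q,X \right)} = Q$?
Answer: $0$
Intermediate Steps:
$U{\left(z,u \right)} = - \frac{u}{3}$
$y{\left(Q,X \right)} = 3 - Q$
$E{\left(t,D \right)} = 2 - \frac{3}{3 - D}$ ($E{\left(t,D \right)} = 3 \left(- \frac{1}{3 - D} + \frac{4}{6}\right) = 3 \left(- \frac{1}{3 - D} + 4 \cdot \frac{1}{6}\right) = 3 \left(- \frac{1}{3 - D} + \frac{2}{3}\right) = 3 \left(\frac{2}{3} - \frac{1}{3 - D}\right) = 2 - \frac{3}{3 - D}$)
$h{\left(O \right)} = 0$ ($h{\left(O \right)} = 0 \left(O - 5\right) = 0 \left(-5 + O\right) = 0$)
$h{\left(E{\left(-4,2 \right)} \right)} U{\left(4,-6 \right)} = 0 \left(\left(- \frac{1}{3}\right) \left(-6\right)\right) = 0 \cdot 2 = 0$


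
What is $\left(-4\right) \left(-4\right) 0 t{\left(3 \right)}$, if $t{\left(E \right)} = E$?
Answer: $0$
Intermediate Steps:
$\left(-4\right) \left(-4\right) 0 t{\left(3 \right)} = \left(-4\right) \left(-4\right) 0 \cdot 3 = 16 \cdot 0 \cdot 3 = 0 \cdot 3 = 0$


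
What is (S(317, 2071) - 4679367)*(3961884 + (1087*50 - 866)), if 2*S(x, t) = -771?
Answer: -18790928436420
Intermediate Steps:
S(x, t) = -771/2 (S(x, t) = (1/2)*(-771) = -771/2)
(S(317, 2071) - 4679367)*(3961884 + (1087*50 - 866)) = (-771/2 - 4679367)*(3961884 + (1087*50 - 866)) = -9359505*(3961884 + (54350 - 866))/2 = -9359505*(3961884 + 53484)/2 = -9359505/2*4015368 = -18790928436420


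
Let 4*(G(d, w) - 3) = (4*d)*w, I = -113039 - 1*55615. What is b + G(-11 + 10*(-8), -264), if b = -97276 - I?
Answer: 95405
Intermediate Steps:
I = -168654 (I = -113039 - 55615 = -168654)
G(d, w) = 3 + d*w (G(d, w) = 3 + ((4*d)*w)/4 = 3 + (4*d*w)/4 = 3 + d*w)
b = 71378 (b = -97276 - 1*(-168654) = -97276 + 168654 = 71378)
b + G(-11 + 10*(-8), -264) = 71378 + (3 + (-11 + 10*(-8))*(-264)) = 71378 + (3 + (-11 - 80)*(-264)) = 71378 + (3 - 91*(-264)) = 71378 + (3 + 24024) = 71378 + 24027 = 95405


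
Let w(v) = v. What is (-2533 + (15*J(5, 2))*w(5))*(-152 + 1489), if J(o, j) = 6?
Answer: -2784971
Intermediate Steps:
(-2533 + (15*J(5, 2))*w(5))*(-152 + 1489) = (-2533 + (15*6)*5)*(-152 + 1489) = (-2533 + 90*5)*1337 = (-2533 + 450)*1337 = -2083*1337 = -2784971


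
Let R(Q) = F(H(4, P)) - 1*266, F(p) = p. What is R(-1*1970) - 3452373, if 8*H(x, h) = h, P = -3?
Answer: -27621115/8 ≈ -3.4526e+6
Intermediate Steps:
H(x, h) = h/8
R(Q) = -2131/8 (R(Q) = (⅛)*(-3) - 1*266 = -3/8 - 266 = -2131/8)
R(-1*1970) - 3452373 = -2131/8 - 3452373 = -27621115/8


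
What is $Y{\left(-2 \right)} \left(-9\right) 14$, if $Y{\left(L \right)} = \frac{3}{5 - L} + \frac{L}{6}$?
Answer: $-12$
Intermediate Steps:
$Y{\left(L \right)} = \frac{3}{5 - L} + \frac{L}{6}$ ($Y{\left(L \right)} = \frac{3}{5 - L} + L \frac{1}{6} = \frac{3}{5 - L} + \frac{L}{6}$)
$Y{\left(-2 \right)} \left(-9\right) 14 = \frac{-18 + \left(-2\right)^{2} - -10}{6 \left(-5 - 2\right)} \left(-9\right) 14 = \frac{-18 + 4 + 10}{6 \left(-7\right)} \left(-9\right) 14 = \frac{1}{6} \left(- \frac{1}{7}\right) \left(-4\right) \left(-9\right) 14 = \frac{2}{21} \left(-9\right) 14 = \left(- \frac{6}{7}\right) 14 = -12$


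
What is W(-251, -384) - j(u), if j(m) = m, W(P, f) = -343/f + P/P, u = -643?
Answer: 247639/384 ≈ 644.89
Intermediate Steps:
W(P, f) = 1 - 343/f (W(P, f) = -343/f + 1 = 1 - 343/f)
W(-251, -384) - j(u) = (-343 - 384)/(-384) - 1*(-643) = -1/384*(-727) + 643 = 727/384 + 643 = 247639/384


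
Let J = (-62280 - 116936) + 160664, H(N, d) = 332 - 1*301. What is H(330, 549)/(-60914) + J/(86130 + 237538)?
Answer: -285027559/4928978138 ≈ -0.057827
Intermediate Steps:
H(N, d) = 31 (H(N, d) = 332 - 301 = 31)
J = -18552 (J = -179216 + 160664 = -18552)
H(330, 549)/(-60914) + J/(86130 + 237538) = 31/(-60914) - 18552/(86130 + 237538) = 31*(-1/60914) - 18552/323668 = -31/60914 - 18552*1/323668 = -31/60914 - 4638/80917 = -285027559/4928978138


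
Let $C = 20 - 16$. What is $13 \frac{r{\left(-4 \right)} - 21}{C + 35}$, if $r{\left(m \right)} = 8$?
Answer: $- \frac{13}{3} \approx -4.3333$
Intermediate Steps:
$C = 4$ ($C = 20 - 16 = 4$)
$13 \frac{r{\left(-4 \right)} - 21}{C + 35} = 13 \frac{8 - 21}{4 + 35} = 13 \left(- \frac{13}{39}\right) = 13 \left(\left(-13\right) \frac{1}{39}\right) = 13 \left(- \frac{1}{3}\right) = - \frac{13}{3}$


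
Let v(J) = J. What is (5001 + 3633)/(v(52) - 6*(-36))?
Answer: 4317/134 ≈ 32.216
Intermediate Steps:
(5001 + 3633)/(v(52) - 6*(-36)) = (5001 + 3633)/(52 - 6*(-36)) = 8634/(52 + 216) = 8634/268 = 8634*(1/268) = 4317/134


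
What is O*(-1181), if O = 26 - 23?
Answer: -3543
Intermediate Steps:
O = 3
O*(-1181) = 3*(-1181) = -3543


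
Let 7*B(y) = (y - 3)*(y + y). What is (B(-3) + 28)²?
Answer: 53824/49 ≈ 1098.4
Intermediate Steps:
B(y) = 2*y*(-3 + y)/7 (B(y) = ((y - 3)*(y + y))/7 = ((-3 + y)*(2*y))/7 = (2*y*(-3 + y))/7 = 2*y*(-3 + y)/7)
(B(-3) + 28)² = ((2/7)*(-3)*(-3 - 3) + 28)² = ((2/7)*(-3)*(-6) + 28)² = (36/7 + 28)² = (232/7)² = 53824/49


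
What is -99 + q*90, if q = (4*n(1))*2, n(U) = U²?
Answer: 621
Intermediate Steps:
q = 8 (q = (4*1²)*2 = (4*1)*2 = 4*2 = 8)
-99 + q*90 = -99 + 8*90 = -99 + 720 = 621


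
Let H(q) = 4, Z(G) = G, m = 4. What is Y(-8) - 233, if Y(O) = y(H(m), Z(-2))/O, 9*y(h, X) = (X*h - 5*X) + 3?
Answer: -16781/72 ≈ -233.07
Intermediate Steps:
y(h, X) = 1/3 - 5*X/9 + X*h/9 (y(h, X) = ((X*h - 5*X) + 3)/9 = ((-5*X + X*h) + 3)/9 = (3 - 5*X + X*h)/9 = 1/3 - 5*X/9 + X*h/9)
Y(O) = 5/(9*O) (Y(O) = (1/3 - 5/9*(-2) + (1/9)*(-2)*4)/O = (1/3 + 10/9 - 8/9)/O = 5/(9*O))
Y(-8) - 233 = (5/9)/(-8) - 233 = (5/9)*(-1/8) - 233 = -5/72 - 233 = -16781/72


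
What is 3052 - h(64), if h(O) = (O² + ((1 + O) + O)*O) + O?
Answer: -9364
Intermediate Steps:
h(O) = O + O² + O*(1 + 2*O) (h(O) = (O² + (1 + 2*O)*O) + O = (O² + O*(1 + 2*O)) + O = O + O² + O*(1 + 2*O))
3052 - h(64) = 3052 - 64*(2 + 3*64) = 3052 - 64*(2 + 192) = 3052 - 64*194 = 3052 - 1*12416 = 3052 - 12416 = -9364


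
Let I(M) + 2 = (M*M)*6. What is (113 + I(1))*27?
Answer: 3159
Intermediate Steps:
I(M) = -2 + 6*M² (I(M) = -2 + (M*M)*6 = -2 + M²*6 = -2 + 6*M²)
(113 + I(1))*27 = (113 + (-2 + 6*1²))*27 = (113 + (-2 + 6*1))*27 = (113 + (-2 + 6))*27 = (113 + 4)*27 = 117*27 = 3159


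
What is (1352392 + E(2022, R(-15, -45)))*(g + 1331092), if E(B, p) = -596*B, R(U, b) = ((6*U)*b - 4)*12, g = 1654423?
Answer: 439706649200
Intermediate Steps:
R(U, b) = -48 + 72*U*b (R(U, b) = (6*U*b - 4)*12 = (-4 + 6*U*b)*12 = -48 + 72*U*b)
(1352392 + E(2022, R(-15, -45)))*(g + 1331092) = (1352392 - 596*2022)*(1654423 + 1331092) = (1352392 - 1205112)*2985515 = 147280*2985515 = 439706649200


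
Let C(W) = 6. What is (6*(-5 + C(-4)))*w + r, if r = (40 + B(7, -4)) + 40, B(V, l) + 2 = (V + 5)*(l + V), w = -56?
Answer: -222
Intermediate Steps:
B(V, l) = -2 + (5 + V)*(V + l) (B(V, l) = -2 + (V + 5)*(l + V) = -2 + (5 + V)*(V + l))
r = 114 (r = (40 + (-2 + 7² + 5*7 + 5*(-4) + 7*(-4))) + 40 = (40 + (-2 + 49 + 35 - 20 - 28)) + 40 = (40 + 34) + 40 = 74 + 40 = 114)
(6*(-5 + C(-4)))*w + r = (6*(-5 + 6))*(-56) + 114 = (6*1)*(-56) + 114 = 6*(-56) + 114 = -336 + 114 = -222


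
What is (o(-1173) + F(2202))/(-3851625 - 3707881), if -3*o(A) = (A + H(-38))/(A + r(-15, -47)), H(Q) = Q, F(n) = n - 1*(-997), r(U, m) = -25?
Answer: -11495995/27168864564 ≈ -0.00042313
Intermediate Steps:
F(n) = 997 + n (F(n) = n + 997 = 997 + n)
o(A) = -(-38 + A)/(3*(-25 + A)) (o(A) = -(A - 38)/(3*(A - 25)) = -(-38 + A)/(3*(-25 + A)))
(o(-1173) + F(2202))/(-3851625 - 3707881) = ((38 - 1*(-1173))/(3*(-25 - 1173)) + (997 + 2202))/(-3851625 - 3707881) = ((1/3)*(38 + 1173)/(-1198) + 3199)/(-7559506) = ((1/3)*(-1/1198)*1211 + 3199)*(-1/7559506) = (-1211/3594 + 3199)*(-1/7559506) = (11495995/3594)*(-1/7559506) = -11495995/27168864564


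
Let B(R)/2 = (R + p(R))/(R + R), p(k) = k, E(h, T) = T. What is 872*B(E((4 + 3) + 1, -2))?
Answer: 1744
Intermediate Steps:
B(R) = 2 (B(R) = 2*((R + R)/(R + R)) = 2*((2*R)/((2*R))) = 2*((2*R)*(1/(2*R))) = 2*1 = 2)
872*B(E((4 + 3) + 1, -2)) = 872*2 = 1744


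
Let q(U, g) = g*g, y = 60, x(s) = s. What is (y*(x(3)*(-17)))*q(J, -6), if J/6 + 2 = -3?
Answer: -110160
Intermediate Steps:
J = -30 (J = -12 + 6*(-3) = -12 - 18 = -30)
q(U, g) = g²
(y*(x(3)*(-17)))*q(J, -6) = (60*(3*(-17)))*(-6)² = (60*(-51))*36 = -3060*36 = -110160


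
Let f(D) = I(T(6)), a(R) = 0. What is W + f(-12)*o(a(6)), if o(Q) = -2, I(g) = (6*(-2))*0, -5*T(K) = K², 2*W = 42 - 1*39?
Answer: 3/2 ≈ 1.5000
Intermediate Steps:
W = 3/2 (W = (42 - 1*39)/2 = (42 - 39)/2 = (½)*3 = 3/2 ≈ 1.5000)
T(K) = -K²/5
I(g) = 0 (I(g) = -12*0 = 0)
f(D) = 0
W + f(-12)*o(a(6)) = 3/2 + 0*(-2) = 3/2 + 0 = 3/2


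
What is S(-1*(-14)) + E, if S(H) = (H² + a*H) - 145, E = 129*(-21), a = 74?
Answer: -1622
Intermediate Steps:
E = -2709
S(H) = -145 + H² + 74*H (S(H) = (H² + 74*H) - 145 = -145 + H² + 74*H)
S(-1*(-14)) + E = (-145 + (-1*(-14))² + 74*(-1*(-14))) - 2709 = (-145 + 14² + 74*14) - 2709 = (-145 + 196 + 1036) - 2709 = 1087 - 2709 = -1622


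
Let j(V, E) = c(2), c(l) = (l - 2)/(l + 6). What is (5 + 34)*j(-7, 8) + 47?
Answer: 47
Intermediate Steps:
c(l) = (-2 + l)/(6 + l)
j(V, E) = 0 (j(V, E) = (-2 + 2)/(6 + 2) = 0/8 = (⅛)*0 = 0)
(5 + 34)*j(-7, 8) + 47 = (5 + 34)*0 + 47 = 39*0 + 47 = 0 + 47 = 47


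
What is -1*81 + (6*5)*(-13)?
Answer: -471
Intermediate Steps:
-1*81 + (6*5)*(-13) = -81 + 30*(-13) = -81 - 390 = -471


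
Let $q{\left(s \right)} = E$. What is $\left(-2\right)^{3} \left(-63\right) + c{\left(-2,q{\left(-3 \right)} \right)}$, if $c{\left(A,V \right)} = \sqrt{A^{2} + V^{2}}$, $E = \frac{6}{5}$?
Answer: $504 + \frac{2 \sqrt{34}}{5} \approx 506.33$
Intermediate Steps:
$E = \frac{6}{5}$ ($E = 6 \cdot \frac{1}{5} = \frac{6}{5} \approx 1.2$)
$q{\left(s \right)} = \frac{6}{5}$
$\left(-2\right)^{3} \left(-63\right) + c{\left(-2,q{\left(-3 \right)} \right)} = \left(-2\right)^{3} \left(-63\right) + \sqrt{\left(-2\right)^{2} + \left(\frac{6}{5}\right)^{2}} = \left(-8\right) \left(-63\right) + \sqrt{4 + \frac{36}{25}} = 504 + \sqrt{\frac{136}{25}} = 504 + \frac{2 \sqrt{34}}{5}$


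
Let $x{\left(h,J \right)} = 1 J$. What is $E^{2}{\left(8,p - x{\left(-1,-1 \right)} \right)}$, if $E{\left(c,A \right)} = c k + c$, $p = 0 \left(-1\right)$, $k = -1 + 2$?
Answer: $256$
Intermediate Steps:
$k = 1$
$x{\left(h,J \right)} = J$
$p = 0$
$E{\left(c,A \right)} = 2 c$ ($E{\left(c,A \right)} = c 1 + c = c + c = 2 c$)
$E^{2}{\left(8,p - x{\left(-1,-1 \right)} \right)} = \left(2 \cdot 8\right)^{2} = 16^{2} = 256$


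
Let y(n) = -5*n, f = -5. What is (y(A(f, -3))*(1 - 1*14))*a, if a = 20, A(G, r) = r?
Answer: -3900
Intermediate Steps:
(y(A(f, -3))*(1 - 1*14))*a = ((-5*(-3))*(1 - 1*14))*20 = (15*(1 - 14))*20 = (15*(-13))*20 = -195*20 = -3900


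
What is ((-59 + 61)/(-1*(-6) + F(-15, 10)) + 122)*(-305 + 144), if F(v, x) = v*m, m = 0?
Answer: -59087/3 ≈ -19696.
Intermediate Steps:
F(v, x) = 0 (F(v, x) = v*0 = 0)
((-59 + 61)/(-1*(-6) + F(-15, 10)) + 122)*(-305 + 144) = ((-59 + 61)/(-1*(-6) + 0) + 122)*(-305 + 144) = (2/(6 + 0) + 122)*(-161) = (2/6 + 122)*(-161) = (2*(1/6) + 122)*(-161) = (1/3 + 122)*(-161) = (367/3)*(-161) = -59087/3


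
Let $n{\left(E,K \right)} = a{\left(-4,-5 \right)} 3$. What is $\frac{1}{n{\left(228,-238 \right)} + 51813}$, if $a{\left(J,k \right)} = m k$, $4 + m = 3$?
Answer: $\frac{1}{51828} \approx 1.9295 \cdot 10^{-5}$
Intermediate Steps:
$m = -1$ ($m = -4 + 3 = -1$)
$a{\left(J,k \right)} = - k$
$n{\left(E,K \right)} = 15$ ($n{\left(E,K \right)} = \left(-1\right) \left(-5\right) 3 = 5 \cdot 3 = 15$)
$\frac{1}{n{\left(228,-238 \right)} + 51813} = \frac{1}{15 + 51813} = \frac{1}{51828}$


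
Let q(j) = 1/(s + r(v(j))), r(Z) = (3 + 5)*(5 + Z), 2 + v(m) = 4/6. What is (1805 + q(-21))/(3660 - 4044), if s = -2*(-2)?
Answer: -180503/38400 ≈ -4.7006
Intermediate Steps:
v(m) = -4/3 (v(m) = -2 + 4/6 = -2 + 4*(1/6) = -2 + 2/3 = -4/3)
r(Z) = 40 + 8*Z (r(Z) = 8*(5 + Z) = 40 + 8*Z)
s = 4
q(j) = 3/100 (q(j) = 1/(4 + (40 + 8*(-4/3))) = 1/(4 + (40 - 32/3)) = 1/(4 + 88/3) = 1/(100/3) = 3/100)
(1805 + q(-21))/(3660 - 4044) = (1805 + 3/100)/(3660 - 4044) = (180503/100)/(-384) = (180503/100)*(-1/384) = -180503/38400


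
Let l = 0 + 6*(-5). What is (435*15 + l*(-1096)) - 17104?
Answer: 22301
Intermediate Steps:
l = -30 (l = 0 - 30 = -30)
(435*15 + l*(-1096)) - 17104 = (435*15 - 30*(-1096)) - 17104 = (6525 + 32880) - 17104 = 39405 - 17104 = 22301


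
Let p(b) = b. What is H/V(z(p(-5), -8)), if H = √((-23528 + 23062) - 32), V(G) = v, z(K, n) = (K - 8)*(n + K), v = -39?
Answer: -I*√498/39 ≈ -0.5722*I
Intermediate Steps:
z(K, n) = (-8 + K)*(K + n)
V(G) = -39
H = I*√498 (H = √(-466 - 32) = √(-498) = I*√498 ≈ 22.316*I)
H/V(z(p(-5), -8)) = (I*√498)/(-39) = (I*√498)*(-1/39) = -I*√498/39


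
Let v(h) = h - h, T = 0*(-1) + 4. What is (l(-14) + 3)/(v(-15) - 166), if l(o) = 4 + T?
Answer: -11/166 ≈ -0.066265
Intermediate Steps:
T = 4 (T = 0 + 4 = 4)
v(h) = 0
l(o) = 8 (l(o) = 4 + 4 = 8)
(l(-14) + 3)/(v(-15) - 166) = (8 + 3)/(0 - 166) = 11/(-166) = 11*(-1/166) = -11/166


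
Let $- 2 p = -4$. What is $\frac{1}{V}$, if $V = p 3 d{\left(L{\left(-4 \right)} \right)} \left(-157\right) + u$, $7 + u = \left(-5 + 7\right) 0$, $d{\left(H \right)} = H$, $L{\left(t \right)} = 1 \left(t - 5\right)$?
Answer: $\frac{1}{8471} \approx 0.00011805$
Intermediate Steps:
$p = 2$ ($p = \left(- \frac{1}{2}\right) \left(-4\right) = 2$)
$L{\left(t \right)} = -5 + t$ ($L{\left(t \right)} = 1 \left(-5 + t\right) = -5 + t$)
$u = -7$ ($u = -7 + \left(-5 + 7\right) 0 = -7 + 2 \cdot 0 = -7 + 0 = -7$)
$V = 8471$ ($V = 2 \cdot 3 \left(-5 - 4\right) \left(-157\right) - 7 = 6 \left(-9\right) \left(-157\right) - 7 = \left(-54\right) \left(-157\right) - 7 = 8478 - 7 = 8471$)
$\frac{1}{V} = \frac{1}{8471}$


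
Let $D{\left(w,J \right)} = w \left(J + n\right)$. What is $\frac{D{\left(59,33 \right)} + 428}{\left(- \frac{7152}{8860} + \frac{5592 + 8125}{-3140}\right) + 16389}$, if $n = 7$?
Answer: $\frac{45625456}{268120321} \approx 0.17017$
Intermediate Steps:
$D{\left(w,J \right)} = w \left(7 + J\right)$ ($D{\left(w,J \right)} = w \left(J + 7\right) = w \left(7 + J\right)$)
$\frac{D{\left(59,33 \right)} + 428}{\left(- \frac{7152}{8860} + \frac{5592 + 8125}{-3140}\right) + 16389} = \frac{59 \left(7 + 33\right) + 428}{\left(- \frac{7152}{8860} + \frac{5592 + 8125}{-3140}\right) + 16389} = \frac{59 \cdot 40 + 428}{\left(\left(-7152\right) \frac{1}{8860} + 13717 \left(- \frac{1}{3140}\right)\right) + 16389} = \frac{2360 + 428}{\left(- \frac{1788}{2215} - \frac{13717}{3140}\right) + 16389} = \frac{2788}{- \frac{1439899}{278204} + 16389} = \frac{2788}{\frac{4558045457}{278204}} = 2788 \cdot \frac{278204}{4558045457} = \frac{45625456}{268120321}$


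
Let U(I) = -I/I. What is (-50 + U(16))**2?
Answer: 2601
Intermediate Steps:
U(I) = -1 (U(I) = -1*1 = -1)
(-50 + U(16))**2 = (-50 - 1)**2 = (-51)**2 = 2601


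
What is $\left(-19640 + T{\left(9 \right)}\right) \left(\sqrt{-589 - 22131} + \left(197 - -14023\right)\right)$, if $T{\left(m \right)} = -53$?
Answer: $-280034460 - 157544 i \sqrt{355} \approx -2.8003 \cdot 10^{8} - 2.9684 \cdot 10^{6} i$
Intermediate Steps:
$\left(-19640 + T{\left(9 \right)}\right) \left(\sqrt{-589 - 22131} + \left(197 - -14023\right)\right) = \left(-19640 - 53\right) \left(\sqrt{-589 - 22131} + \left(197 - -14023\right)\right) = - 19693 \left(\sqrt{-22720} + \left(197 + 14023\right)\right) = - 19693 \left(8 i \sqrt{355} + 14220\right) = - 19693 \left(14220 + 8 i \sqrt{355}\right) = -280034460 - 157544 i \sqrt{355}$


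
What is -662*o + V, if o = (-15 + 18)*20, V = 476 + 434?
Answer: -38810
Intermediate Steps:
V = 910
o = 60 (o = 3*20 = 60)
-662*o + V = -662*60 + 910 = -39720 + 910 = -38810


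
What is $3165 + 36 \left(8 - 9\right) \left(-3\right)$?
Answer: $3273$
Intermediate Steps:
$3165 + 36 \left(8 - 9\right) \left(-3\right) = 3165 + 36 \left(-1\right) \left(-3\right) = 3165 - -108 = 3165 + 108 = 3273$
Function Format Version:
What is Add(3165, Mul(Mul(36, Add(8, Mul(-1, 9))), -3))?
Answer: 3273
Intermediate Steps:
Add(3165, Mul(Mul(36, Add(8, Mul(-1, 9))), -3)) = Add(3165, Mul(Mul(36, Add(8, -9)), -3)) = Add(3165, Mul(Mul(36, -1), -3)) = Add(3165, Mul(-36, -3)) = Add(3165, 108) = 3273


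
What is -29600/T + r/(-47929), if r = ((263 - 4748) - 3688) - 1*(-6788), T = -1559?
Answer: 1420857615/74721311 ≈ 19.015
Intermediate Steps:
r = -1385 (r = (-4485 - 3688) + 6788 = -8173 + 6788 = -1385)
-29600/T + r/(-47929) = -29600/(-1559) - 1385/(-47929) = -29600*(-1/1559) - 1385*(-1/47929) = 29600/1559 + 1385/47929 = 1420857615/74721311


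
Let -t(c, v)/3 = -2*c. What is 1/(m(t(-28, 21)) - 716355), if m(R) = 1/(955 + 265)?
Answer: -1220/873953099 ≈ -1.3960e-6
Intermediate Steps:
t(c, v) = 6*c (t(c, v) = -(-6)*c = 6*c)
m(R) = 1/1220
1/(m(t(-28, 21)) - 716355) = 1/(1/1220 - 716355) = 1/(-873953099/1220) = -1220/873953099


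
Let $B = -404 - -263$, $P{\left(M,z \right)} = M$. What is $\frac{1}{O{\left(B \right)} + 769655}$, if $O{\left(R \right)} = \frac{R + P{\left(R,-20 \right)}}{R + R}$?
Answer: $\frac{1}{769656} \approx 1.2993 \cdot 10^{-6}$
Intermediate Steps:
$B = -141$ ($B = -404 + 263 = -141$)
$O{\left(R \right)} = 1$ ($O{\left(R \right)} = \frac{R + R}{R + R} = \frac{2 R}{2 R} = 2 R \frac{1}{2 R} = 1$)
$\frac{1}{O{\left(B \right)} + 769655} = \frac{1}{1 + 769655} = \frac{1}{769656}$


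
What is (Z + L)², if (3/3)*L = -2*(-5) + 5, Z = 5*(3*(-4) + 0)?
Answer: 2025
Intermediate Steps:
Z = -60 (Z = 5*(-12 + 0) = 5*(-12) = -60)
L = 15 (L = -2*(-5) + 5 = 10 + 5 = 15)
(Z + L)² = (-60 + 15)² = (-45)² = 2025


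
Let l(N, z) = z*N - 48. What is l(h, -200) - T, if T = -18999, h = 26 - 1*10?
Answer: 15751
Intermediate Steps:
h = 16 (h = 26 - 10 = 16)
l(N, z) = -48 + N*z (l(N, z) = N*z - 48 = -48 + N*z)
l(h, -200) - T = (-48 + 16*(-200)) - 1*(-18999) = (-48 - 3200) + 18999 = -3248 + 18999 = 15751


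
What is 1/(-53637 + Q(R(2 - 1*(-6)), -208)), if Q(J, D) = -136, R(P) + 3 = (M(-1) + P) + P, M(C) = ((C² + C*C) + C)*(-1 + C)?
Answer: -1/53773 ≈ -1.8597e-5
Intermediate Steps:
M(C) = (-1 + C)*(C + 2*C²) (M(C) = ((C² + C²) + C)*(-1 + C) = (2*C² + C)*(-1 + C) = (C + 2*C²)*(-1 + C) = (-1 + C)*(C + 2*C²))
R(P) = -5 + 2*P (R(P) = -3 + ((-(-1 - 1*(-1) + 2*(-1)²) + P) + P) = -3 + ((-(-1 + 1 + 2*1) + P) + P) = -3 + ((-(-1 + 1 + 2) + P) + P) = -3 + ((-1*2 + P) + P) = -3 + ((-2 + P) + P) = -3 + (-2 + 2*P) = -5 + 2*P)
1/(-53637 + Q(R(2 - 1*(-6)), -208)) = 1/(-53637 - 136) = 1/(-53773) = -1/53773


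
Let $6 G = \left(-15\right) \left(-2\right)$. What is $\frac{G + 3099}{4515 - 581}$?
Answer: $\frac{1552}{1967} \approx 0.78902$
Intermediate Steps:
$G = 5$ ($G = \frac{\left(-15\right) \left(-2\right)}{6} = \frac{1}{6} \cdot 30 = 5$)
$\frac{G + 3099}{4515 - 581} = \frac{5 + 3099}{4515 - 581} = \frac{3104}{3934} = 3104 \cdot \frac{1}{3934} = \frac{1552}{1967}$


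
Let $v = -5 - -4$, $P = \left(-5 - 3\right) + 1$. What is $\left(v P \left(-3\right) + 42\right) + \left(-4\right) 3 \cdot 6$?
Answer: $-51$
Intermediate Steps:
$P = -7$ ($P = -8 + 1 = -7$)
$v = -1$ ($v = -5 + 4 = -1$)
$\left(v P \left(-3\right) + 42\right) + \left(-4\right) 3 \cdot 6 = \left(\left(-1\right) \left(-7\right) \left(-3\right) + 42\right) + \left(-4\right) 3 \cdot 6 = \left(7 \left(-3\right) + 42\right) - 72 = \left(-21 + 42\right) - 72 = 21 - 72 = -51$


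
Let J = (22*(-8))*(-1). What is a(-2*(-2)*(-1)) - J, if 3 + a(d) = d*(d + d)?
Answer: -147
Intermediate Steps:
a(d) = -3 + 2*d² (a(d) = -3 + d*(d + d) = -3 + d*(2*d) = -3 + 2*d²)
J = 176 (J = -176*(-1) = 176)
a(-2*(-2)*(-1)) - J = (-3 + 2*(-2*(-2)*(-1))²) - 1*176 = (-3 + 2*(4*(-1))²) - 176 = (-3 + 2*(-4)²) - 176 = (-3 + 2*16) - 176 = (-3 + 32) - 176 = 29 - 176 = -147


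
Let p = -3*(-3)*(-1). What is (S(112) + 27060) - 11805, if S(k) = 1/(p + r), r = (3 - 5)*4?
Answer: 259334/17 ≈ 15255.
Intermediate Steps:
p = -9 (p = 9*(-1) = -9)
r = -8 (r = -2*4 = -8)
S(k) = -1/17 (S(k) = 1/(-9 - 8) = 1/(-17) = -1/17)
(S(112) + 27060) - 11805 = (-1/17 + 27060) - 11805 = 460019/17 - 11805 = 259334/17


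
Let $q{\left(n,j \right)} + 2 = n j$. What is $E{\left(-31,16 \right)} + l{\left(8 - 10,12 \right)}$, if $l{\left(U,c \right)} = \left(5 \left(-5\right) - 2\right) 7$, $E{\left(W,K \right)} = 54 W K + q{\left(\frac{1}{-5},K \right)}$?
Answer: $- \frac{134891}{5} \approx -26978.0$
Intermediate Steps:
$q{\left(n,j \right)} = -2 + j n$ ($q{\left(n,j \right)} = -2 + n j = -2 + j n$)
$E{\left(W,K \right)} = -2 - \frac{K}{5} + 54 K W$ ($E{\left(W,K \right)} = 54 W K + \left(-2 + \frac{K}{-5}\right) = 54 K W + \left(-2 + K \left(- \frac{1}{5}\right)\right) = 54 K W - \left(2 + \frac{K}{5}\right) = -2 - \frac{K}{5} + 54 K W$)
$l{\left(U,c \right)} = -189$ ($l{\left(U,c \right)} = \left(-25 - 2\right) 7 = \left(-27\right) 7 = -189$)
$E{\left(-31,16 \right)} + l{\left(8 - 10,12 \right)} = \left(-2 - \frac{16}{5} + 54 \cdot 16 \left(-31\right)\right) - 189 = \left(-2 - \frac{16}{5} - 26784\right) - 189 = - \frac{133946}{5} - 189 = - \frac{134891}{5}$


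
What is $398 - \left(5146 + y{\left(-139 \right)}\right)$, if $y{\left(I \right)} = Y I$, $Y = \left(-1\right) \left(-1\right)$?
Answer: $-4609$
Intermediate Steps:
$Y = 1$
$y{\left(I \right)} = I$ ($y{\left(I \right)} = 1 I = I$)
$398 - \left(5146 + y{\left(-139 \right)}\right) = 398 - 5007 = -4609$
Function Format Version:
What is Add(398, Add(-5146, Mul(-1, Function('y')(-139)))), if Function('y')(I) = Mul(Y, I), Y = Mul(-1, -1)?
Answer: -4609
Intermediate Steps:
Y = 1
Function('y')(I) = I (Function('y')(I) = Mul(1, I) = I)
Add(398, Add(-5146, Mul(-1, Function('y')(-139)))) = Add(398, Add(-5146, Mul(-1, -139))) = Add(398, Add(-5146, 139)) = Add(398, -5007) = -4609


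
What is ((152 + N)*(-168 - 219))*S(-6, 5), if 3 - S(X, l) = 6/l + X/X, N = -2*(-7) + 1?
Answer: -258516/5 ≈ -51703.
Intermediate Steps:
N = 15 (N = 14 + 1 = 15)
S(X, l) = 2 - 6/l (S(X, l) = 3 - (6/l + X/X) = 3 - (6/l + 1) = 3 - (1 + 6/l) = 3 + (-1 - 6/l) = 2 - 6/l)
((152 + N)*(-168 - 219))*S(-6, 5) = ((152 + 15)*(-168 - 219))*(2 - 6/5) = (167*(-387))*(2 - 6*⅕) = -64629*(2 - 6/5) = -64629*⅘ = -258516/5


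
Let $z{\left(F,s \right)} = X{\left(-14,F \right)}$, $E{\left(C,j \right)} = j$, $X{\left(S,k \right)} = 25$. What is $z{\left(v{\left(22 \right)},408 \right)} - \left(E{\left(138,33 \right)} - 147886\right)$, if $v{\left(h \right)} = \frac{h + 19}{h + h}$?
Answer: $147878$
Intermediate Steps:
$v{\left(h \right)} = \frac{19 + h}{2 h}$
$z{\left(F,s \right)} = 25$
$z{\left(v{\left(22 \right)},408 \right)} - \left(E{\left(138,33 \right)} - 147886\right) = 25 - \left(33 - 147886\right) = 25 - -147853 = 25 + 147853 = 147878$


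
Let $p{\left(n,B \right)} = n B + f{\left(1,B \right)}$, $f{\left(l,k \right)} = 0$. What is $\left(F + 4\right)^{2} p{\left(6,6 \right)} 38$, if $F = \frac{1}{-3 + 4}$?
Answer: $34200$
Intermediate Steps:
$F = 1$ ($F = 1^{-1} = 1$)
$p{\left(n,B \right)} = B n$ ($p{\left(n,B \right)} = n B + 0 = B n + 0 = B n$)
$\left(F + 4\right)^{2} p{\left(6,6 \right)} 38 = \left(1 + 4\right)^{2} \cdot 6 \cdot 6 \cdot 38 = 5^{2} \cdot 36 \cdot 38 = 25 \cdot 36 \cdot 38 = 900 \cdot 38 = 34200$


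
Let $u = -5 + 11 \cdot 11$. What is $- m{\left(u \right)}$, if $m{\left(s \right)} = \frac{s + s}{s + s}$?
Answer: $-1$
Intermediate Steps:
$u = 116$ ($u = -5 + 121 = 116$)
$m{\left(s \right)} = 1$ ($m{\left(s \right)} = \frac{2 s}{2 s} = 2 s \frac{1}{2 s} = 1$)
$- m{\left(u \right)} = \left(-1\right) 1 = -1$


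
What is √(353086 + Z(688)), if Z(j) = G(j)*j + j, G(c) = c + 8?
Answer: √832622 ≈ 912.48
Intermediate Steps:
G(c) = 8 + c
Z(j) = j + j*(8 + j) (Z(j) = (8 + j)*j + j = j*(8 + j) + j = j + j*(8 + j))
√(353086 + Z(688)) = √(353086 + 688*(9 + 688)) = √(353086 + 688*697) = √(353086 + 479536) = √832622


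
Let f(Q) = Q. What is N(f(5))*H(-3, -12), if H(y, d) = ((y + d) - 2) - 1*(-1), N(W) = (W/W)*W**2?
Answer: -400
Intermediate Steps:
N(W) = W**2 (N(W) = 1*W**2 = W**2)
H(y, d) = -1 + d + y (H(y, d) = ((d + y) - 2) + 1 = (-2 + d + y) + 1 = -1 + d + y)
N(f(5))*H(-3, -12) = 5**2*(-1 - 12 - 3) = 25*(-16) = -400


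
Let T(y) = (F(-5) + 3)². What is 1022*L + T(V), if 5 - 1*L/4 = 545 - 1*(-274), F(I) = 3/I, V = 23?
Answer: -83190656/25 ≈ -3.3276e+6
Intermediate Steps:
T(y) = 144/25 (T(y) = (3/(-5) + 3)² = (3*(-⅕) + 3)² = (-⅗ + 3)² = (12/5)² = 144/25)
L = -3256 (L = 20 - 4*(545 - 1*(-274)) = 20 - 4*(545 + 274) = 20 - 4*819 = 20 - 3276 = -3256)
1022*L + T(V) = 1022*(-3256) + 144/25 = -3327632 + 144/25 = -83190656/25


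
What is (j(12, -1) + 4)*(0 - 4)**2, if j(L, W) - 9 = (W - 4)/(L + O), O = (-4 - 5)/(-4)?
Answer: 11536/57 ≈ 202.39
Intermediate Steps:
O = 9/4 (O = -9*(-1/4) = 9/4 ≈ 2.2500)
j(L, W) = 9 + (-4 + W)/(9/4 + L) (j(L, W) = 9 + (W - 4)/(L + 9/4) = 9 + (-4 + W)/(9/4 + L))
(j(12, -1) + 4)*(0 - 4)**2 = ((65 + 4*(-1) + 36*12)/(9 + 4*12) + 4)*(0 - 4)**2 = ((65 - 4 + 432)/(9 + 48) + 4)*(-4)**2 = (493/57 + 4)*16 = (721/57)*16 = 11536/57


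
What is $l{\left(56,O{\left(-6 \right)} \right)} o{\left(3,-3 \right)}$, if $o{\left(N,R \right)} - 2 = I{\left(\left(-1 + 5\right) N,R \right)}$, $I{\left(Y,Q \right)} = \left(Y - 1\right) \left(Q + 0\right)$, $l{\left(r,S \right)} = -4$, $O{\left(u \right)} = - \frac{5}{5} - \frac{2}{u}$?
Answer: $124$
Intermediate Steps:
$O{\left(u \right)} = -1 - \frac{2}{u}$ ($O{\left(u \right)} = \left(-5\right) \frac{1}{5} - \frac{2}{u} = -1 - \frac{2}{u}$)
$I{\left(Y,Q \right)} = Q \left(-1 + Y\right)$ ($I{\left(Y,Q \right)} = \left(-1 + Y\right) Q = Q \left(-1 + Y\right)$)
$o{\left(N,R \right)} = 2 + R \left(-1 + 4 N\right)$ ($o{\left(N,R \right)} = 2 + R \left(-1 + \left(-1 + 5\right) N\right) = 2 + R \left(-1 + 4 N\right)$)
$l{\left(56,O{\left(-6 \right)} \right)} o{\left(3,-3 \right)} = - 4 \left(2 - 3 \left(-1 + 4 \cdot 3\right)\right) = - 4 \left(2 - 3 \left(-1 + 12\right)\right) = - 4 \left(2 - 33\right) = \left(-4\right) \left(-31\right) = 124$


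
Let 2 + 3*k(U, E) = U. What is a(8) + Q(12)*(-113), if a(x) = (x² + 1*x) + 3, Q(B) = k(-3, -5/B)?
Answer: 790/3 ≈ 263.33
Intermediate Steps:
k(U, E) = -⅔ + U/3
Q(B) = -5/3 (Q(B) = -⅔ + (⅓)*(-3) = -⅔ - 1 = -5/3)
a(x) = 3 + x + x² (a(x) = (x² + x) + 3 = (x + x²) + 3 = 3 + x + x²)
a(8) + Q(12)*(-113) = (3 + 8 + 8²) - 5/3*(-113) = (3 + 8 + 64) + 565/3 = 75 + 565/3 = 790/3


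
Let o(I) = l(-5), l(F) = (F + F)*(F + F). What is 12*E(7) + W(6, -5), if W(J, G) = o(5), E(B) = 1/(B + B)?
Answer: 706/7 ≈ 100.86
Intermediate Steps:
l(F) = 4*F**2 (l(F) = (2*F)*(2*F) = 4*F**2)
E(B) = 1/(2*B)
o(I) = 100 (o(I) = 4*(-5)**2 = 4*25 = 100)
W(J, G) = 100
12*E(7) + W(6, -5) = 12*((1/2)/7) + 100 = 12*((1/2)*(1/7)) + 100 = 12*(1/14) + 100 = 6/7 + 100 = 706/7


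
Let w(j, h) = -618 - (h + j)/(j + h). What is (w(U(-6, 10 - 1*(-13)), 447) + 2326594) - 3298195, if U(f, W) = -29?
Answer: -972220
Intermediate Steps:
w(j, h) = -619 (w(j, h) = -618 - (h + j)/(h + j) = -618 - 1*1 = -618 - 1 = -619)
(w(U(-6, 10 - 1*(-13)), 447) + 2326594) - 3298195 = (-619 + 2326594) - 3298195 = 2325975 - 3298195 = -972220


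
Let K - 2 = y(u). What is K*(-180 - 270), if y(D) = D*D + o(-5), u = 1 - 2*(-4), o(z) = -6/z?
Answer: -37890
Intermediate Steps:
u = 9 (u = 1 + 8 = 9)
y(D) = 6/5 + D² (y(D) = D*D - 6/(-5) = D² - 6*(-⅕) = D² + 6/5 = 6/5 + D²)
K = 421/5 (K = 2 + (6/5 + 9²) = 2 + (6/5 + 81) = 2 + 411/5 = 421/5 ≈ 84.200)
K*(-180 - 270) = 421*(-180 - 270)/5 = (421/5)*(-450) = -37890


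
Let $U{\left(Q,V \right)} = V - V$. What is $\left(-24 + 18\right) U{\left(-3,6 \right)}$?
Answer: $0$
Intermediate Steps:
$U{\left(Q,V \right)} = 0$
$\left(-24 + 18\right) U{\left(-3,6 \right)} = \left(-24 + 18\right) 0 = \left(-6\right) 0 = 0$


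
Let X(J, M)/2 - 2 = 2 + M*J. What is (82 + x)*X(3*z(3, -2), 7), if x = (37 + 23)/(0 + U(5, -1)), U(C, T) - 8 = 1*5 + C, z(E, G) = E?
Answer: 34304/3 ≈ 11435.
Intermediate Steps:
U(C, T) = 13 + C (U(C, T) = 8 + (1*5 + C) = 8 + (5 + C) = 13 + C)
X(J, M) = 8 + 2*J*M (X(J, M) = 4 + 2*(2 + M*J) = 4 + 2*(2 + J*M) = 4 + (4 + 2*J*M) = 8 + 2*J*M)
x = 10/3 (x = (37 + 23)/(0 + (13 + 5)) = 60/(0 + 18) = 60/18 = 60*(1/18) = 10/3 ≈ 3.3333)
(82 + x)*X(3*z(3, -2), 7) = (82 + 10/3)*(8 + 2*(3*3)*7) = 256*(8 + 2*9*7)/3 = 256*(8 + 126)/3 = (256/3)*134 = 34304/3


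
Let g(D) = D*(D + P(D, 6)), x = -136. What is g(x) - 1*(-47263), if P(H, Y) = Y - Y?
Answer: 65759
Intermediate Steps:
P(H, Y) = 0
g(D) = D² (g(D) = D*(D + 0) = D*D = D²)
g(x) - 1*(-47263) = (-136)² - 1*(-47263) = 18496 + 47263 = 65759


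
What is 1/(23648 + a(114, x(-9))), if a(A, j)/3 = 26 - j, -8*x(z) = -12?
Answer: 2/47443 ≈ 4.2156e-5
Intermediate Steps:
x(z) = 3/2 (x(z) = -⅛*(-12) = 3/2)
a(A, j) = 78 - 3*j (a(A, j) = 3*(26 - j) = 78 - 3*j)
1/(23648 + a(114, x(-9))) = 1/(23648 + (78 - 3*3/2)) = 1/(23648 + (78 - 9/2)) = 1/(23648 + 147/2) = 1/(47443/2) = 2/47443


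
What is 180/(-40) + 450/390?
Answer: -87/26 ≈ -3.3462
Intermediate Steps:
180/(-40) + 450/390 = 180*(-1/40) + 450*(1/390) = -9/2 + 15/13 = -87/26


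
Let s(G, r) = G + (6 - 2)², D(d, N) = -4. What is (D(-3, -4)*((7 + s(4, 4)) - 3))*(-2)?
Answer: 192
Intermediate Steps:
s(G, r) = 16 + G (s(G, r) = G + 4² = G + 16 = 16 + G)
(D(-3, -4)*((7 + s(4, 4)) - 3))*(-2) = -4*((7 + (16 + 4)) - 3)*(-2) = -4*((7 + 20) - 3)*(-2) = -4*(27 - 3)*(-2) = -4*24*(-2) = -96*(-2) = 192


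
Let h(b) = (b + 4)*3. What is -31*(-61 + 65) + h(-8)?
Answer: -136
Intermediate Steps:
h(b) = 12 + 3*b (h(b) = (4 + b)*3 = 12 + 3*b)
-31*(-61 + 65) + h(-8) = -31*(-61 + 65) + (12 + 3*(-8)) = -31*4 + (12 - 24) = -124 - 12 = -136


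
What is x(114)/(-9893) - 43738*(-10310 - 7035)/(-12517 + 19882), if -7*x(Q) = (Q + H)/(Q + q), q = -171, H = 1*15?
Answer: 199637843523479/1938127737 ≈ 1.0301e+5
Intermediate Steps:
H = 15
x(Q) = -(15 + Q)/(7*(-171 + Q)) (x(Q) = -(Q + 15)/(7*(Q - 171)) = -(15 + Q)/(7*(-171 + Q)))
x(114)/(-9893) - 43738*(-10310 - 7035)/(-12517 + 19882) = ((-15 - 1*114)/(7*(-171 + 114)))/(-9893) - 43738*(-10310 - 7035)/(-12517 + 19882) = ((⅐)*(-15 - 114)/(-57))*(-1/9893) - 43738/(7365/(-17345)) = ((⅐)*(-1/57)*(-129))*(-1/9893) - 43738/(7365*(-1/17345)) = (43/133)*(-1/9893) - 43738/(-1473/3469) = -43/1315769 - 43738*(-3469/1473) = -43/1315769 + 151727122/1473 = 199637843523479/1938127737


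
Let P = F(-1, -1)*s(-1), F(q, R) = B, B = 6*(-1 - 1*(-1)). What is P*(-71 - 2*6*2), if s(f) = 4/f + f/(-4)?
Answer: 0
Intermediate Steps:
B = 0 (B = 6*(-1 + 1) = 6*0 = 0)
F(q, R) = 0
s(f) = 4/f - f/4 (s(f) = 4/f + f*(-¼) = 4/f - f/4)
P = 0 (P = 0*(4/(-1) - ¼*(-1)) = 0*(4*(-1) + ¼) = 0*(-4 + ¼) = 0*(-15/4) = 0)
P*(-71 - 2*6*2) = 0*(-71 - 2*6*2) = 0*(-71 - 12*2) = 0*(-71 - 24) = 0*(-95) = 0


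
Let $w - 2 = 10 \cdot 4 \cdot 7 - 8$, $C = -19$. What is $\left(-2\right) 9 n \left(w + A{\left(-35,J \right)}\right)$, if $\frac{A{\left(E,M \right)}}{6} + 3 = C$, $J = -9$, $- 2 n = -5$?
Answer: $-6390$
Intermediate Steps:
$n = \frac{5}{2}$ ($n = \left(- \frac{1}{2}\right) \left(-5\right) = \frac{5}{2} \approx 2.5$)
$w = 274$ ($w = 2 - \left(8 - 10 \cdot 4 \cdot 7\right) = 2 + \left(40 \cdot 7 - 8\right) = 2 + \left(280 - 8\right) = 2 + 272 = 274$)
$A{\left(E,M \right)} = -132$ ($A{\left(E,M \right)} = -18 + 6 \left(-19\right) = -18 - 114 = -132$)
$\left(-2\right) 9 n \left(w + A{\left(-35,J \right)}\right) = \left(-2\right) 9 \cdot \frac{5}{2} \left(274 - 132\right) = \left(-18\right) \frac{5}{2} \cdot 142 = \left(-45\right) 142 = -6390$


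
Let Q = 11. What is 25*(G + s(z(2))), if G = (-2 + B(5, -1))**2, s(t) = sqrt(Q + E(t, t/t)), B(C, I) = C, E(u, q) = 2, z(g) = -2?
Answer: 225 + 25*sqrt(13) ≈ 315.14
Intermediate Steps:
s(t) = sqrt(13) (s(t) = sqrt(11 + 2) = sqrt(13))
G = 9 (G = (-2 + 5)**2 = 3**2 = 9)
25*(G + s(z(2))) = 25*(9 + sqrt(13)) = 225 + 25*sqrt(13)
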